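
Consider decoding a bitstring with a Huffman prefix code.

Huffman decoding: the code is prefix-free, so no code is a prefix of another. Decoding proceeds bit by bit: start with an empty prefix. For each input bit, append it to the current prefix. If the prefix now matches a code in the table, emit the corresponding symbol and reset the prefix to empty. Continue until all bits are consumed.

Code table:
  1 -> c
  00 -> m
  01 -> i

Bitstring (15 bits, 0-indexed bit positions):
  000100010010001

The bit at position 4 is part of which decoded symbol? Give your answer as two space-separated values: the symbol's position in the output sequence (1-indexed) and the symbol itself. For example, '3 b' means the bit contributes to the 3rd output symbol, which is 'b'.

Bit 0: prefix='0' (no match yet)
Bit 1: prefix='00' -> emit 'm', reset
Bit 2: prefix='0' (no match yet)
Bit 3: prefix='01' -> emit 'i', reset
Bit 4: prefix='0' (no match yet)
Bit 5: prefix='00' -> emit 'm', reset
Bit 6: prefix='0' (no match yet)
Bit 7: prefix='01' -> emit 'i', reset
Bit 8: prefix='0' (no match yet)

Answer: 3 m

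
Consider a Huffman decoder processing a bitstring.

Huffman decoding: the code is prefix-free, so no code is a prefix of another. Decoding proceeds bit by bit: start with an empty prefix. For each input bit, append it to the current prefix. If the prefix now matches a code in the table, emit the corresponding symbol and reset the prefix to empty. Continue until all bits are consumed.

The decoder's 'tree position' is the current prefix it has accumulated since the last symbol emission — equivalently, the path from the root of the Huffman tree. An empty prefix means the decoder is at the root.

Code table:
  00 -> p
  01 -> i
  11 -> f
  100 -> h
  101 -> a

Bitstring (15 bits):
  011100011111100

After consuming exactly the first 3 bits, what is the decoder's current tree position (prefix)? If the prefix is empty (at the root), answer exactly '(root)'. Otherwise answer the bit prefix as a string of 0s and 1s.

Answer: 1

Derivation:
Bit 0: prefix='0' (no match yet)
Bit 1: prefix='01' -> emit 'i', reset
Bit 2: prefix='1' (no match yet)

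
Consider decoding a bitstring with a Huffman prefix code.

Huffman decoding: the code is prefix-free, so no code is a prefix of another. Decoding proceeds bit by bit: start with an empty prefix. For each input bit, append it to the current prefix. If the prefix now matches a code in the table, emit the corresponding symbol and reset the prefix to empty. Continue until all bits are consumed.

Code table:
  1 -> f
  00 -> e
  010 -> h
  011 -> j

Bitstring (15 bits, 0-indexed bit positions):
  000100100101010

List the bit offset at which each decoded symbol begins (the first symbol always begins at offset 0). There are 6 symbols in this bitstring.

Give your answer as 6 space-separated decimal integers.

Answer: 0 2 5 8 11 12

Derivation:
Bit 0: prefix='0' (no match yet)
Bit 1: prefix='00' -> emit 'e', reset
Bit 2: prefix='0' (no match yet)
Bit 3: prefix='01' (no match yet)
Bit 4: prefix='010' -> emit 'h', reset
Bit 5: prefix='0' (no match yet)
Bit 6: prefix='01' (no match yet)
Bit 7: prefix='010' -> emit 'h', reset
Bit 8: prefix='0' (no match yet)
Bit 9: prefix='01' (no match yet)
Bit 10: prefix='010' -> emit 'h', reset
Bit 11: prefix='1' -> emit 'f', reset
Bit 12: prefix='0' (no match yet)
Bit 13: prefix='01' (no match yet)
Bit 14: prefix='010' -> emit 'h', reset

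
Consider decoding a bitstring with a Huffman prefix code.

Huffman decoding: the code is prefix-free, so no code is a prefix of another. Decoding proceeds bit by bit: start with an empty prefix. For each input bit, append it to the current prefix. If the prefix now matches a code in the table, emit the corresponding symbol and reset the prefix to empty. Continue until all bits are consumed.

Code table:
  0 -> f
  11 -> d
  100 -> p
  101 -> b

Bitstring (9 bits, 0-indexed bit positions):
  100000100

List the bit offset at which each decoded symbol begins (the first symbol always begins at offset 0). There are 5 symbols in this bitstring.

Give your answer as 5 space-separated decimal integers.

Bit 0: prefix='1' (no match yet)
Bit 1: prefix='10' (no match yet)
Bit 2: prefix='100' -> emit 'p', reset
Bit 3: prefix='0' -> emit 'f', reset
Bit 4: prefix='0' -> emit 'f', reset
Bit 5: prefix='0' -> emit 'f', reset
Bit 6: prefix='1' (no match yet)
Bit 7: prefix='10' (no match yet)
Bit 8: prefix='100' -> emit 'p', reset

Answer: 0 3 4 5 6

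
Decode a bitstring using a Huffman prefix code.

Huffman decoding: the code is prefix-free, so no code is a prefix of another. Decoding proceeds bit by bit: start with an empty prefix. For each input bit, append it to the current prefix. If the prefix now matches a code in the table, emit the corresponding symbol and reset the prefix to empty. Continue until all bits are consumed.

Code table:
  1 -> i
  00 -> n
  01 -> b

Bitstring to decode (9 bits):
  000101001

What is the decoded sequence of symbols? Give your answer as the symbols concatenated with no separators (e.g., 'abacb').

Bit 0: prefix='0' (no match yet)
Bit 1: prefix='00' -> emit 'n', reset
Bit 2: prefix='0' (no match yet)
Bit 3: prefix='01' -> emit 'b', reset
Bit 4: prefix='0' (no match yet)
Bit 5: prefix='01' -> emit 'b', reset
Bit 6: prefix='0' (no match yet)
Bit 7: prefix='00' -> emit 'n', reset
Bit 8: prefix='1' -> emit 'i', reset

Answer: nbbni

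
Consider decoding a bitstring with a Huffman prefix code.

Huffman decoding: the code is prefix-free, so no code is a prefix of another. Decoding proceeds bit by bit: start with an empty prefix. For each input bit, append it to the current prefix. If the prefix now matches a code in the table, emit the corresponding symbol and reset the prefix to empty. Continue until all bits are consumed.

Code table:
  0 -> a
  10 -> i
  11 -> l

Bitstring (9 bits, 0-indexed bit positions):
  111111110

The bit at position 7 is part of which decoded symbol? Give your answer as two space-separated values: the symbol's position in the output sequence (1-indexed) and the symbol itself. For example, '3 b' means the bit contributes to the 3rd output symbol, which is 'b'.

Answer: 4 l

Derivation:
Bit 0: prefix='1' (no match yet)
Bit 1: prefix='11' -> emit 'l', reset
Bit 2: prefix='1' (no match yet)
Bit 3: prefix='11' -> emit 'l', reset
Bit 4: prefix='1' (no match yet)
Bit 5: prefix='11' -> emit 'l', reset
Bit 6: prefix='1' (no match yet)
Bit 7: prefix='11' -> emit 'l', reset
Bit 8: prefix='0' -> emit 'a', reset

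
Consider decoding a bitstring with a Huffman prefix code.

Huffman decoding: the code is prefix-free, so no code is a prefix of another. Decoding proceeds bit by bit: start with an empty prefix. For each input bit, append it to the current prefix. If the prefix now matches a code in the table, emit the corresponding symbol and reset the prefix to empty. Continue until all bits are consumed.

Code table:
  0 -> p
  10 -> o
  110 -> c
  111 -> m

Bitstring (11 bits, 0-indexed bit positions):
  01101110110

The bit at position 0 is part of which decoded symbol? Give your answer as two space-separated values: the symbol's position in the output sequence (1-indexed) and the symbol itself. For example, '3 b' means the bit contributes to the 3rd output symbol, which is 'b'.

Answer: 1 p

Derivation:
Bit 0: prefix='0' -> emit 'p', reset
Bit 1: prefix='1' (no match yet)
Bit 2: prefix='11' (no match yet)
Bit 3: prefix='110' -> emit 'c', reset
Bit 4: prefix='1' (no match yet)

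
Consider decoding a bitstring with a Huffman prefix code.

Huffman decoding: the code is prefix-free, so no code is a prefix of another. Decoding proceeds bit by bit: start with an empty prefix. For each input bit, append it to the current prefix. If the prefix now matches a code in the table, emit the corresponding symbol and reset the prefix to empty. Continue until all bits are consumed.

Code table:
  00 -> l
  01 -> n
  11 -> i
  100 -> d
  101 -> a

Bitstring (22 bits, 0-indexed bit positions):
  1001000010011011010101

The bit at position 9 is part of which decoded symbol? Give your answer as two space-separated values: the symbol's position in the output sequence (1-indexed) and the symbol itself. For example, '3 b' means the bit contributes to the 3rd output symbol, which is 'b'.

Bit 0: prefix='1' (no match yet)
Bit 1: prefix='10' (no match yet)
Bit 2: prefix='100' -> emit 'd', reset
Bit 3: prefix='1' (no match yet)
Bit 4: prefix='10' (no match yet)
Bit 5: prefix='100' -> emit 'd', reset
Bit 6: prefix='0' (no match yet)
Bit 7: prefix='00' -> emit 'l', reset
Bit 8: prefix='1' (no match yet)
Bit 9: prefix='10' (no match yet)
Bit 10: prefix='100' -> emit 'd', reset
Bit 11: prefix='1' (no match yet)
Bit 12: prefix='11' -> emit 'i', reset
Bit 13: prefix='0' (no match yet)

Answer: 4 d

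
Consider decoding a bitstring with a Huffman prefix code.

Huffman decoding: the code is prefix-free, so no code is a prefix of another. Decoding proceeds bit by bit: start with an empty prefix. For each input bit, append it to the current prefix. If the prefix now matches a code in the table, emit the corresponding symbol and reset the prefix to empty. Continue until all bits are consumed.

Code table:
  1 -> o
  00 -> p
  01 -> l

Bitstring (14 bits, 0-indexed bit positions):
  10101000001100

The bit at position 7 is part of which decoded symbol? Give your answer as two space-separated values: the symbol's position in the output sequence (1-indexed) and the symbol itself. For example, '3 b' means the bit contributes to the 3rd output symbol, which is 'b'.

Bit 0: prefix='1' -> emit 'o', reset
Bit 1: prefix='0' (no match yet)
Bit 2: prefix='01' -> emit 'l', reset
Bit 3: prefix='0' (no match yet)
Bit 4: prefix='01' -> emit 'l', reset
Bit 5: prefix='0' (no match yet)
Bit 6: prefix='00' -> emit 'p', reset
Bit 7: prefix='0' (no match yet)
Bit 8: prefix='00' -> emit 'p', reset
Bit 9: prefix='0' (no match yet)
Bit 10: prefix='01' -> emit 'l', reset
Bit 11: prefix='1' -> emit 'o', reset

Answer: 5 p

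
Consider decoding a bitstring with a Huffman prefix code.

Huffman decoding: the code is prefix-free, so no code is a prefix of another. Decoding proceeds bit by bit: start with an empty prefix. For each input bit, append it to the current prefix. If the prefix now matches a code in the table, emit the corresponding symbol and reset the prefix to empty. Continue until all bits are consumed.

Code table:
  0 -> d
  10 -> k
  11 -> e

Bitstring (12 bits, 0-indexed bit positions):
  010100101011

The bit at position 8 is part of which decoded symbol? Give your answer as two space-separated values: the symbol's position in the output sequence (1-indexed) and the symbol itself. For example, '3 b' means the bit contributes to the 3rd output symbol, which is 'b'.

Answer: 6 k

Derivation:
Bit 0: prefix='0' -> emit 'd', reset
Bit 1: prefix='1' (no match yet)
Bit 2: prefix='10' -> emit 'k', reset
Bit 3: prefix='1' (no match yet)
Bit 4: prefix='10' -> emit 'k', reset
Bit 5: prefix='0' -> emit 'd', reset
Bit 6: prefix='1' (no match yet)
Bit 7: prefix='10' -> emit 'k', reset
Bit 8: prefix='1' (no match yet)
Bit 9: prefix='10' -> emit 'k', reset
Bit 10: prefix='1' (no match yet)
Bit 11: prefix='11' -> emit 'e', reset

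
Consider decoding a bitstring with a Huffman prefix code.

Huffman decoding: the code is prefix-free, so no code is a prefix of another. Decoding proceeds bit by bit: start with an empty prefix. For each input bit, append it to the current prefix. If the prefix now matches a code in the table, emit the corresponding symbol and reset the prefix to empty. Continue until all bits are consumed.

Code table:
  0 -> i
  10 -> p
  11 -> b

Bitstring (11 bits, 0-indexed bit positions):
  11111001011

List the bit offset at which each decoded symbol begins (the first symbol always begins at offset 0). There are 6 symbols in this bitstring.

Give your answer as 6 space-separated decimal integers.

Answer: 0 2 4 6 7 9

Derivation:
Bit 0: prefix='1' (no match yet)
Bit 1: prefix='11' -> emit 'b', reset
Bit 2: prefix='1' (no match yet)
Bit 3: prefix='11' -> emit 'b', reset
Bit 4: prefix='1' (no match yet)
Bit 5: prefix='10' -> emit 'p', reset
Bit 6: prefix='0' -> emit 'i', reset
Bit 7: prefix='1' (no match yet)
Bit 8: prefix='10' -> emit 'p', reset
Bit 9: prefix='1' (no match yet)
Bit 10: prefix='11' -> emit 'b', reset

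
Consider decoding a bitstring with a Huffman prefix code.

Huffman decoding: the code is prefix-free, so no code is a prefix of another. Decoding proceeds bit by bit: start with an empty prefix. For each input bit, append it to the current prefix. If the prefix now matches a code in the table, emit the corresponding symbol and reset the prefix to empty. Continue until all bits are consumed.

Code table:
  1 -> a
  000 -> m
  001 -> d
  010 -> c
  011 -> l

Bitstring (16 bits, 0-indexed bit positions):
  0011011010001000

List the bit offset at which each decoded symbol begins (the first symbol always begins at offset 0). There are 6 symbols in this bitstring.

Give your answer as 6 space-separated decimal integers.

Answer: 0 3 4 7 10 13

Derivation:
Bit 0: prefix='0' (no match yet)
Bit 1: prefix='00' (no match yet)
Bit 2: prefix='001' -> emit 'd', reset
Bit 3: prefix='1' -> emit 'a', reset
Bit 4: prefix='0' (no match yet)
Bit 5: prefix='01' (no match yet)
Bit 6: prefix='011' -> emit 'l', reset
Bit 7: prefix='0' (no match yet)
Bit 8: prefix='01' (no match yet)
Bit 9: prefix='010' -> emit 'c', reset
Bit 10: prefix='0' (no match yet)
Bit 11: prefix='00' (no match yet)
Bit 12: prefix='001' -> emit 'd', reset
Bit 13: prefix='0' (no match yet)
Bit 14: prefix='00' (no match yet)
Bit 15: prefix='000' -> emit 'm', reset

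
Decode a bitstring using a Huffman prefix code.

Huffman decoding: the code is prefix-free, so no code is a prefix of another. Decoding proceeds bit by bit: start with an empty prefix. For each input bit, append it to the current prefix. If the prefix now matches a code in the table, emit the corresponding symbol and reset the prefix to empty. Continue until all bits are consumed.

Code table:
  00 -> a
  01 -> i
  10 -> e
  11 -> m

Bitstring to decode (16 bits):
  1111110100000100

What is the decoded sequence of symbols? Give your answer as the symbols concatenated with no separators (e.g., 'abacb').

Answer: mmmiaaia

Derivation:
Bit 0: prefix='1' (no match yet)
Bit 1: prefix='11' -> emit 'm', reset
Bit 2: prefix='1' (no match yet)
Bit 3: prefix='11' -> emit 'm', reset
Bit 4: prefix='1' (no match yet)
Bit 5: prefix='11' -> emit 'm', reset
Bit 6: prefix='0' (no match yet)
Bit 7: prefix='01' -> emit 'i', reset
Bit 8: prefix='0' (no match yet)
Bit 9: prefix='00' -> emit 'a', reset
Bit 10: prefix='0' (no match yet)
Bit 11: prefix='00' -> emit 'a', reset
Bit 12: prefix='0' (no match yet)
Bit 13: prefix='01' -> emit 'i', reset
Bit 14: prefix='0' (no match yet)
Bit 15: prefix='00' -> emit 'a', reset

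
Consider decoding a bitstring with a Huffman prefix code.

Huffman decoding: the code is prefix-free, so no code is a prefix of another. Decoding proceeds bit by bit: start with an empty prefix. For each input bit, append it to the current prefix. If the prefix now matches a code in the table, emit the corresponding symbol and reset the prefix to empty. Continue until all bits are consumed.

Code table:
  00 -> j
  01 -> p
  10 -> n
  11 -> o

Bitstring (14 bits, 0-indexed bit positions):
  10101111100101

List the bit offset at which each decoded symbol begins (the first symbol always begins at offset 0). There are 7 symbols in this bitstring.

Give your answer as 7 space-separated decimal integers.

Answer: 0 2 4 6 8 10 12

Derivation:
Bit 0: prefix='1' (no match yet)
Bit 1: prefix='10' -> emit 'n', reset
Bit 2: prefix='1' (no match yet)
Bit 3: prefix='10' -> emit 'n', reset
Bit 4: prefix='1' (no match yet)
Bit 5: prefix='11' -> emit 'o', reset
Bit 6: prefix='1' (no match yet)
Bit 7: prefix='11' -> emit 'o', reset
Bit 8: prefix='1' (no match yet)
Bit 9: prefix='10' -> emit 'n', reset
Bit 10: prefix='0' (no match yet)
Bit 11: prefix='01' -> emit 'p', reset
Bit 12: prefix='0' (no match yet)
Bit 13: prefix='01' -> emit 'p', reset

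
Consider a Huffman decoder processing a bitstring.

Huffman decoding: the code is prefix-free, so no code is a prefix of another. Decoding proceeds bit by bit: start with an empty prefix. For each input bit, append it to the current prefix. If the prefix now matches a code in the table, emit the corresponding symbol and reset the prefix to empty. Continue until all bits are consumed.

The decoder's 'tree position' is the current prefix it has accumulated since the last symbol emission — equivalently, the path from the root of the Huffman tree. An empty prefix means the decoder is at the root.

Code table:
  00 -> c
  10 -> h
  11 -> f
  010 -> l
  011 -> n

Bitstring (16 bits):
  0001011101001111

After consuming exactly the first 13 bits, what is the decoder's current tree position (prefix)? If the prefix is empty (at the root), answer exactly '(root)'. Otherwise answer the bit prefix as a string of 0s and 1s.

Answer: 01

Derivation:
Bit 0: prefix='0' (no match yet)
Bit 1: prefix='00' -> emit 'c', reset
Bit 2: prefix='0' (no match yet)
Bit 3: prefix='01' (no match yet)
Bit 4: prefix='010' -> emit 'l', reset
Bit 5: prefix='1' (no match yet)
Bit 6: prefix='11' -> emit 'f', reset
Bit 7: prefix='1' (no match yet)
Bit 8: prefix='10' -> emit 'h', reset
Bit 9: prefix='1' (no match yet)
Bit 10: prefix='10' -> emit 'h', reset
Bit 11: prefix='0' (no match yet)
Bit 12: prefix='01' (no match yet)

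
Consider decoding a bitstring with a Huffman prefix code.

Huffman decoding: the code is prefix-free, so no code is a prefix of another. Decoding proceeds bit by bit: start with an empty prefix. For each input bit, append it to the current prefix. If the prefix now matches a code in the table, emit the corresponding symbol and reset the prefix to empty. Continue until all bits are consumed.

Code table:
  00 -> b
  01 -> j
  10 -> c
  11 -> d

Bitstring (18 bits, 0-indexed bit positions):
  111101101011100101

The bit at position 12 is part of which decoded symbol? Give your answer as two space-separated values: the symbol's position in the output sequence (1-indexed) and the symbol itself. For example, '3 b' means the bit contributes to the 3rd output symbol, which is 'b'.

Bit 0: prefix='1' (no match yet)
Bit 1: prefix='11' -> emit 'd', reset
Bit 2: prefix='1' (no match yet)
Bit 3: prefix='11' -> emit 'd', reset
Bit 4: prefix='0' (no match yet)
Bit 5: prefix='01' -> emit 'j', reset
Bit 6: prefix='1' (no match yet)
Bit 7: prefix='10' -> emit 'c', reset
Bit 8: prefix='1' (no match yet)
Bit 9: prefix='10' -> emit 'c', reset
Bit 10: prefix='1' (no match yet)
Bit 11: prefix='11' -> emit 'd', reset
Bit 12: prefix='1' (no match yet)
Bit 13: prefix='10' -> emit 'c', reset
Bit 14: prefix='0' (no match yet)
Bit 15: prefix='01' -> emit 'j', reset
Bit 16: prefix='0' (no match yet)

Answer: 7 c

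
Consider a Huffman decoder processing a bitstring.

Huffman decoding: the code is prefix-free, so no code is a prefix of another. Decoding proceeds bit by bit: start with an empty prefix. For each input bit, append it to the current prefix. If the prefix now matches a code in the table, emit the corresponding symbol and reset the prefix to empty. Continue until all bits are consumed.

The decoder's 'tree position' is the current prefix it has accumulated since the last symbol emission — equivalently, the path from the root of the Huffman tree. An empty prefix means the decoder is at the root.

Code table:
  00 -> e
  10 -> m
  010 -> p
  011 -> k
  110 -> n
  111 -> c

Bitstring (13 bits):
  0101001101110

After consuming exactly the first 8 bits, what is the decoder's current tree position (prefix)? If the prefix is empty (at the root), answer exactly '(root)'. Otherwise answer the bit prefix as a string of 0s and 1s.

Bit 0: prefix='0' (no match yet)
Bit 1: prefix='01' (no match yet)
Bit 2: prefix='010' -> emit 'p', reset
Bit 3: prefix='1' (no match yet)
Bit 4: prefix='10' -> emit 'm', reset
Bit 5: prefix='0' (no match yet)
Bit 6: prefix='01' (no match yet)
Bit 7: prefix='011' -> emit 'k', reset

Answer: (root)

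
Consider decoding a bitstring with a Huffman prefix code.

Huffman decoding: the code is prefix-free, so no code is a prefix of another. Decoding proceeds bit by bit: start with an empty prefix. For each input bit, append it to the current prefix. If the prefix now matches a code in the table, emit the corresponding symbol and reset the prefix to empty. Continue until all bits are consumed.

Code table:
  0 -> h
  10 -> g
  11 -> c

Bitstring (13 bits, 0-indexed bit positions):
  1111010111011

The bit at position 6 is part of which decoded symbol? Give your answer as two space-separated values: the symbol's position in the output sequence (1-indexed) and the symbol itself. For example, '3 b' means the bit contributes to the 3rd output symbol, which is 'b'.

Bit 0: prefix='1' (no match yet)
Bit 1: prefix='11' -> emit 'c', reset
Bit 2: prefix='1' (no match yet)
Bit 3: prefix='11' -> emit 'c', reset
Bit 4: prefix='0' -> emit 'h', reset
Bit 5: prefix='1' (no match yet)
Bit 6: prefix='10' -> emit 'g', reset
Bit 7: prefix='1' (no match yet)
Bit 8: prefix='11' -> emit 'c', reset
Bit 9: prefix='1' (no match yet)
Bit 10: prefix='10' -> emit 'g', reset

Answer: 4 g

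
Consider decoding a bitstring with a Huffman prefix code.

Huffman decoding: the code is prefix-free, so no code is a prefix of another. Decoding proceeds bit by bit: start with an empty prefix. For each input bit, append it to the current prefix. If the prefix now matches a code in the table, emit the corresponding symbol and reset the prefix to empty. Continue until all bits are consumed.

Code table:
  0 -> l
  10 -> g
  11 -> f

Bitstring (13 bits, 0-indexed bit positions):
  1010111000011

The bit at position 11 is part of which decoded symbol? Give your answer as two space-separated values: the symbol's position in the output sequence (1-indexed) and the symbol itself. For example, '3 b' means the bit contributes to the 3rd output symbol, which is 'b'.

Answer: 8 f

Derivation:
Bit 0: prefix='1' (no match yet)
Bit 1: prefix='10' -> emit 'g', reset
Bit 2: prefix='1' (no match yet)
Bit 3: prefix='10' -> emit 'g', reset
Bit 4: prefix='1' (no match yet)
Bit 5: prefix='11' -> emit 'f', reset
Bit 6: prefix='1' (no match yet)
Bit 7: prefix='10' -> emit 'g', reset
Bit 8: prefix='0' -> emit 'l', reset
Bit 9: prefix='0' -> emit 'l', reset
Bit 10: prefix='0' -> emit 'l', reset
Bit 11: prefix='1' (no match yet)
Bit 12: prefix='11' -> emit 'f', reset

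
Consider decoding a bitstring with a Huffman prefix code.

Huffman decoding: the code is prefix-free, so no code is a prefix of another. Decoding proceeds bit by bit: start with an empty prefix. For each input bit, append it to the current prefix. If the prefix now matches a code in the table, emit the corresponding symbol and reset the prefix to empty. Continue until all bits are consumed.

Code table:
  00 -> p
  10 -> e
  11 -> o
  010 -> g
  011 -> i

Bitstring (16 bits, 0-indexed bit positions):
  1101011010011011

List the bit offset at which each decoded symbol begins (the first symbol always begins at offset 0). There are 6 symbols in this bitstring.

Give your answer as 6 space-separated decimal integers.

Answer: 0 2 5 7 10 13

Derivation:
Bit 0: prefix='1' (no match yet)
Bit 1: prefix='11' -> emit 'o', reset
Bit 2: prefix='0' (no match yet)
Bit 3: prefix='01' (no match yet)
Bit 4: prefix='010' -> emit 'g', reset
Bit 5: prefix='1' (no match yet)
Bit 6: prefix='11' -> emit 'o', reset
Bit 7: prefix='0' (no match yet)
Bit 8: prefix='01' (no match yet)
Bit 9: prefix='010' -> emit 'g', reset
Bit 10: prefix='0' (no match yet)
Bit 11: prefix='01' (no match yet)
Bit 12: prefix='011' -> emit 'i', reset
Bit 13: prefix='0' (no match yet)
Bit 14: prefix='01' (no match yet)
Bit 15: prefix='011' -> emit 'i', reset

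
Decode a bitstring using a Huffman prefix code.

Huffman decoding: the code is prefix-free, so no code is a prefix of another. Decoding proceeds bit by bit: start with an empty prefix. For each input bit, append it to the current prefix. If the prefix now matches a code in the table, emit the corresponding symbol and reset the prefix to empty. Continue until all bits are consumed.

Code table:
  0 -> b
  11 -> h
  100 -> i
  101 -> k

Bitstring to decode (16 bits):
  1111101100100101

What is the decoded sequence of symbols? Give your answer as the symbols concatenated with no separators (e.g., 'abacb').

Bit 0: prefix='1' (no match yet)
Bit 1: prefix='11' -> emit 'h', reset
Bit 2: prefix='1' (no match yet)
Bit 3: prefix='11' -> emit 'h', reset
Bit 4: prefix='1' (no match yet)
Bit 5: prefix='10' (no match yet)
Bit 6: prefix='101' -> emit 'k', reset
Bit 7: prefix='1' (no match yet)
Bit 8: prefix='10' (no match yet)
Bit 9: prefix='100' -> emit 'i', reset
Bit 10: prefix='1' (no match yet)
Bit 11: prefix='10' (no match yet)
Bit 12: prefix='100' -> emit 'i', reset
Bit 13: prefix='1' (no match yet)
Bit 14: prefix='10' (no match yet)
Bit 15: prefix='101' -> emit 'k', reset

Answer: hhkiik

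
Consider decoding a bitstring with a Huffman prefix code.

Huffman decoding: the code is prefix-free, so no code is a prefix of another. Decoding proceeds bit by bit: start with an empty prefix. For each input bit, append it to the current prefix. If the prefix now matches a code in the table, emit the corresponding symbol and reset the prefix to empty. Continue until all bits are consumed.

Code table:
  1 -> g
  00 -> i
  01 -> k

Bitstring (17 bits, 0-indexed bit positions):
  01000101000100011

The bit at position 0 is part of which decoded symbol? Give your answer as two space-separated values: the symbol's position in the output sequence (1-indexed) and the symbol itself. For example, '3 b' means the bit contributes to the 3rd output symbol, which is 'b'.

Answer: 1 k

Derivation:
Bit 0: prefix='0' (no match yet)
Bit 1: prefix='01' -> emit 'k', reset
Bit 2: prefix='0' (no match yet)
Bit 3: prefix='00' -> emit 'i', reset
Bit 4: prefix='0' (no match yet)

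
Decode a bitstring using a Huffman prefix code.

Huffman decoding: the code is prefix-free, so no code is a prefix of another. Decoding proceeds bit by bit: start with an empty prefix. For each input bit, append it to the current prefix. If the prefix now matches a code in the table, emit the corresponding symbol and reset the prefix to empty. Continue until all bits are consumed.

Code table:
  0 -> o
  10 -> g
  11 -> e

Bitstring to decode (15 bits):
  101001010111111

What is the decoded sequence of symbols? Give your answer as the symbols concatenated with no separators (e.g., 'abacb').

Bit 0: prefix='1' (no match yet)
Bit 1: prefix='10' -> emit 'g', reset
Bit 2: prefix='1' (no match yet)
Bit 3: prefix='10' -> emit 'g', reset
Bit 4: prefix='0' -> emit 'o', reset
Bit 5: prefix='1' (no match yet)
Bit 6: prefix='10' -> emit 'g', reset
Bit 7: prefix='1' (no match yet)
Bit 8: prefix='10' -> emit 'g', reset
Bit 9: prefix='1' (no match yet)
Bit 10: prefix='11' -> emit 'e', reset
Bit 11: prefix='1' (no match yet)
Bit 12: prefix='11' -> emit 'e', reset
Bit 13: prefix='1' (no match yet)
Bit 14: prefix='11' -> emit 'e', reset

Answer: ggoggeee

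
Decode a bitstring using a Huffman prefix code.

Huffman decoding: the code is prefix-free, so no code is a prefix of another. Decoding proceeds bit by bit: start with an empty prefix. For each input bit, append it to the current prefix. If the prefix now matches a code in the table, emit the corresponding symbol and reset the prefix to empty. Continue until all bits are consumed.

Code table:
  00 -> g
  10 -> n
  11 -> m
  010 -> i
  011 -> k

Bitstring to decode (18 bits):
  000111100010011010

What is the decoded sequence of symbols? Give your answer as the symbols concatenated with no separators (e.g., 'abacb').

Answer: gkmgiki

Derivation:
Bit 0: prefix='0' (no match yet)
Bit 1: prefix='00' -> emit 'g', reset
Bit 2: prefix='0' (no match yet)
Bit 3: prefix='01' (no match yet)
Bit 4: prefix='011' -> emit 'k', reset
Bit 5: prefix='1' (no match yet)
Bit 6: prefix='11' -> emit 'm', reset
Bit 7: prefix='0' (no match yet)
Bit 8: prefix='00' -> emit 'g', reset
Bit 9: prefix='0' (no match yet)
Bit 10: prefix='01' (no match yet)
Bit 11: prefix='010' -> emit 'i', reset
Bit 12: prefix='0' (no match yet)
Bit 13: prefix='01' (no match yet)
Bit 14: prefix='011' -> emit 'k', reset
Bit 15: prefix='0' (no match yet)
Bit 16: prefix='01' (no match yet)
Bit 17: prefix='010' -> emit 'i', reset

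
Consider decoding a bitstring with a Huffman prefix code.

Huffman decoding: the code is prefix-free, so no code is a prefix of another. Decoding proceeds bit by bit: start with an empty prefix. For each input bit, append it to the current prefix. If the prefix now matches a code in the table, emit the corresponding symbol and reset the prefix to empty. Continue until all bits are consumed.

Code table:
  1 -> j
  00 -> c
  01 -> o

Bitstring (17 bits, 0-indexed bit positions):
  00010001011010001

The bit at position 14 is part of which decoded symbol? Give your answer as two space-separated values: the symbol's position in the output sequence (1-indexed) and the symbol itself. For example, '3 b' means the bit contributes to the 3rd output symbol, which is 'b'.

Answer: 8 c

Derivation:
Bit 0: prefix='0' (no match yet)
Bit 1: prefix='00' -> emit 'c', reset
Bit 2: prefix='0' (no match yet)
Bit 3: prefix='01' -> emit 'o', reset
Bit 4: prefix='0' (no match yet)
Bit 5: prefix='00' -> emit 'c', reset
Bit 6: prefix='0' (no match yet)
Bit 7: prefix='01' -> emit 'o', reset
Bit 8: prefix='0' (no match yet)
Bit 9: prefix='01' -> emit 'o', reset
Bit 10: prefix='1' -> emit 'j', reset
Bit 11: prefix='0' (no match yet)
Bit 12: prefix='01' -> emit 'o', reset
Bit 13: prefix='0' (no match yet)
Bit 14: prefix='00' -> emit 'c', reset
Bit 15: prefix='0' (no match yet)
Bit 16: prefix='01' -> emit 'o', reset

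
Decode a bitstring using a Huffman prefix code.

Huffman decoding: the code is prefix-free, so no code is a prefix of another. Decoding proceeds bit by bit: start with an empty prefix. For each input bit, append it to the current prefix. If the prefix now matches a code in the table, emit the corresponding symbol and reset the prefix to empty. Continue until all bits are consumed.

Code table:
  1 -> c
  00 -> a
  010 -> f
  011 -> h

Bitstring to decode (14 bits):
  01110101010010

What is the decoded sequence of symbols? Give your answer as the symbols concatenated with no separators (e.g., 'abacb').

Bit 0: prefix='0' (no match yet)
Bit 1: prefix='01' (no match yet)
Bit 2: prefix='011' -> emit 'h', reset
Bit 3: prefix='1' -> emit 'c', reset
Bit 4: prefix='0' (no match yet)
Bit 5: prefix='01' (no match yet)
Bit 6: prefix='010' -> emit 'f', reset
Bit 7: prefix='1' -> emit 'c', reset
Bit 8: prefix='0' (no match yet)
Bit 9: prefix='01' (no match yet)
Bit 10: prefix='010' -> emit 'f', reset
Bit 11: prefix='0' (no match yet)
Bit 12: prefix='01' (no match yet)
Bit 13: prefix='010' -> emit 'f', reset

Answer: hcfcff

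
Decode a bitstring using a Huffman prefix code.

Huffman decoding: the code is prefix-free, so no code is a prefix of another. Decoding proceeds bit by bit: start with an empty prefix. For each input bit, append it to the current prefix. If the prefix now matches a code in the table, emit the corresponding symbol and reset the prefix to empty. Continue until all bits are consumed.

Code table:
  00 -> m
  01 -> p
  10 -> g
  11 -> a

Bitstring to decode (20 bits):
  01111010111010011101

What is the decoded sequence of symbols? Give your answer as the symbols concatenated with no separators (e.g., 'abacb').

Bit 0: prefix='0' (no match yet)
Bit 1: prefix='01' -> emit 'p', reset
Bit 2: prefix='1' (no match yet)
Bit 3: prefix='11' -> emit 'a', reset
Bit 4: prefix='1' (no match yet)
Bit 5: prefix='10' -> emit 'g', reset
Bit 6: prefix='1' (no match yet)
Bit 7: prefix='10' -> emit 'g', reset
Bit 8: prefix='1' (no match yet)
Bit 9: prefix='11' -> emit 'a', reset
Bit 10: prefix='1' (no match yet)
Bit 11: prefix='10' -> emit 'g', reset
Bit 12: prefix='1' (no match yet)
Bit 13: prefix='10' -> emit 'g', reset
Bit 14: prefix='0' (no match yet)
Bit 15: prefix='01' -> emit 'p', reset
Bit 16: prefix='1' (no match yet)
Bit 17: prefix='11' -> emit 'a', reset
Bit 18: prefix='0' (no match yet)
Bit 19: prefix='01' -> emit 'p', reset

Answer: paggaggpap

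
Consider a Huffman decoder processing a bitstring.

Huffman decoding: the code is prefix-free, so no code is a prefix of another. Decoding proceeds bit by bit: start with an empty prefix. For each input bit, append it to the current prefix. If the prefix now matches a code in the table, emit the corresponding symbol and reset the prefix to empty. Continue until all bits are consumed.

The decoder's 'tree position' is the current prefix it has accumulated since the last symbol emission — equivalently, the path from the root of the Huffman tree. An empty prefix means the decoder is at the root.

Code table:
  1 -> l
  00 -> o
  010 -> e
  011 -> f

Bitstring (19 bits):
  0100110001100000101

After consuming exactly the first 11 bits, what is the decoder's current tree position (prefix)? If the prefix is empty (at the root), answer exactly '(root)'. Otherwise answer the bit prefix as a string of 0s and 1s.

Answer: (root)

Derivation:
Bit 0: prefix='0' (no match yet)
Bit 1: prefix='01' (no match yet)
Bit 2: prefix='010' -> emit 'e', reset
Bit 3: prefix='0' (no match yet)
Bit 4: prefix='01' (no match yet)
Bit 5: prefix='011' -> emit 'f', reset
Bit 6: prefix='0' (no match yet)
Bit 7: prefix='00' -> emit 'o', reset
Bit 8: prefix='0' (no match yet)
Bit 9: prefix='01' (no match yet)
Bit 10: prefix='011' -> emit 'f', reset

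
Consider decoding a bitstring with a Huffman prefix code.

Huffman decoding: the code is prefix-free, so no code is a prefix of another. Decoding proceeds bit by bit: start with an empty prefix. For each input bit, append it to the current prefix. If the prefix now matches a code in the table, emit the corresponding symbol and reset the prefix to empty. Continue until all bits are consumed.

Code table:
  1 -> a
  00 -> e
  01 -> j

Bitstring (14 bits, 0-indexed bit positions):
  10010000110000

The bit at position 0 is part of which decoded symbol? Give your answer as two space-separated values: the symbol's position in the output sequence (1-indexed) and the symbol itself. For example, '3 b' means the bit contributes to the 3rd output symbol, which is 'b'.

Bit 0: prefix='1' -> emit 'a', reset
Bit 1: prefix='0' (no match yet)
Bit 2: prefix='00' -> emit 'e', reset
Bit 3: prefix='1' -> emit 'a', reset
Bit 4: prefix='0' (no match yet)

Answer: 1 a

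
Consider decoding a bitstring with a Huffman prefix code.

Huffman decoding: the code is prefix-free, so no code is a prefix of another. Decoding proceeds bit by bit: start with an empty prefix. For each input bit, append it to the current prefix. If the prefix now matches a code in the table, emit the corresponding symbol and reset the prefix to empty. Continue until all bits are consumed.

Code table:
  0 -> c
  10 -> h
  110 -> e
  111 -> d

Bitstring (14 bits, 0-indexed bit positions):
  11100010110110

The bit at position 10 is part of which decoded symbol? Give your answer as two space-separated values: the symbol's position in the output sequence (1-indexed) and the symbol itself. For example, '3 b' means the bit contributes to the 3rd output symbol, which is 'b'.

Answer: 6 e

Derivation:
Bit 0: prefix='1' (no match yet)
Bit 1: prefix='11' (no match yet)
Bit 2: prefix='111' -> emit 'd', reset
Bit 3: prefix='0' -> emit 'c', reset
Bit 4: prefix='0' -> emit 'c', reset
Bit 5: prefix='0' -> emit 'c', reset
Bit 6: prefix='1' (no match yet)
Bit 7: prefix='10' -> emit 'h', reset
Bit 8: prefix='1' (no match yet)
Bit 9: prefix='11' (no match yet)
Bit 10: prefix='110' -> emit 'e', reset
Bit 11: prefix='1' (no match yet)
Bit 12: prefix='11' (no match yet)
Bit 13: prefix='110' -> emit 'e', reset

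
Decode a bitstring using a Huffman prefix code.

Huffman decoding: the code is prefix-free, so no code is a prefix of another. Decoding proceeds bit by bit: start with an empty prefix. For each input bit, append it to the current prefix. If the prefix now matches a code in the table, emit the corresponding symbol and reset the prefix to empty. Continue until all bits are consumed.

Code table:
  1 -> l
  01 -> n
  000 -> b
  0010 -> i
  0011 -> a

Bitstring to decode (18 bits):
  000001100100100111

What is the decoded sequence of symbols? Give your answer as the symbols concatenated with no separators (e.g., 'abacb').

Bit 0: prefix='0' (no match yet)
Bit 1: prefix='00' (no match yet)
Bit 2: prefix='000' -> emit 'b', reset
Bit 3: prefix='0' (no match yet)
Bit 4: prefix='00' (no match yet)
Bit 5: prefix='001' (no match yet)
Bit 6: prefix='0011' -> emit 'a', reset
Bit 7: prefix='0' (no match yet)
Bit 8: prefix='00' (no match yet)
Bit 9: prefix='001' (no match yet)
Bit 10: prefix='0010' -> emit 'i', reset
Bit 11: prefix='0' (no match yet)
Bit 12: prefix='01' -> emit 'n', reset
Bit 13: prefix='0' (no match yet)
Bit 14: prefix='00' (no match yet)
Bit 15: prefix='001' (no match yet)
Bit 16: prefix='0011' -> emit 'a', reset
Bit 17: prefix='1' -> emit 'l', reset

Answer: bainal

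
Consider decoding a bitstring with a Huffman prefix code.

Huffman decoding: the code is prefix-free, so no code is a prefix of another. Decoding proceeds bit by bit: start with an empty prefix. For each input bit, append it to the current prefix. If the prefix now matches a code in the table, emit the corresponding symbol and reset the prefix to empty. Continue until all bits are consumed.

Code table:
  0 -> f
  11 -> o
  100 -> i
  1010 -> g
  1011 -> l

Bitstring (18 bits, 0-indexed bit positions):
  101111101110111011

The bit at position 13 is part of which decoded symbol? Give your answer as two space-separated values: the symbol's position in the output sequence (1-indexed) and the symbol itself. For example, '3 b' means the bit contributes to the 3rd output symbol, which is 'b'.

Bit 0: prefix='1' (no match yet)
Bit 1: prefix='10' (no match yet)
Bit 2: prefix='101' (no match yet)
Bit 3: prefix='1011' -> emit 'l', reset
Bit 4: prefix='1' (no match yet)
Bit 5: prefix='11' -> emit 'o', reset
Bit 6: prefix='1' (no match yet)
Bit 7: prefix='10' (no match yet)
Bit 8: prefix='101' (no match yet)
Bit 9: prefix='1011' -> emit 'l', reset
Bit 10: prefix='1' (no match yet)
Bit 11: prefix='10' (no match yet)
Bit 12: prefix='101' (no match yet)
Bit 13: prefix='1011' -> emit 'l', reset
Bit 14: prefix='1' (no match yet)
Bit 15: prefix='10' (no match yet)
Bit 16: prefix='101' (no match yet)
Bit 17: prefix='1011' -> emit 'l', reset

Answer: 4 l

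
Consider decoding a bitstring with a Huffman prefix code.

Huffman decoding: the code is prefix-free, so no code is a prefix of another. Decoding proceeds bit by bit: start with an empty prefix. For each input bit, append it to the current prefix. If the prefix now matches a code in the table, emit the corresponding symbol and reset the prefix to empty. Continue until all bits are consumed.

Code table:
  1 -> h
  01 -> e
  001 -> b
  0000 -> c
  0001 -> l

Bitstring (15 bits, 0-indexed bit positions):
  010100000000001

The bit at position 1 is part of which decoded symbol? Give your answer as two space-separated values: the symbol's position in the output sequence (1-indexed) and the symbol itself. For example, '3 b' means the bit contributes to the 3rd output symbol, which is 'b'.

Bit 0: prefix='0' (no match yet)
Bit 1: prefix='01' -> emit 'e', reset
Bit 2: prefix='0' (no match yet)
Bit 3: prefix='01' -> emit 'e', reset
Bit 4: prefix='0' (no match yet)
Bit 5: prefix='00' (no match yet)

Answer: 1 e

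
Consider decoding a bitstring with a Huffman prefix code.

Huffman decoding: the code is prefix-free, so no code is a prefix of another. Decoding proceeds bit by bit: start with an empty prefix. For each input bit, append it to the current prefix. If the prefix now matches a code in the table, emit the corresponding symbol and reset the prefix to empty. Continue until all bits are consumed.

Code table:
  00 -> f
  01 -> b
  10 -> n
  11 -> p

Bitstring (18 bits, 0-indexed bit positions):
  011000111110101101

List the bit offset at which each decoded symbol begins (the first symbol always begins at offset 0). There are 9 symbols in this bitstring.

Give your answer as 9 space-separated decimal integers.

Answer: 0 2 4 6 8 10 12 14 16

Derivation:
Bit 0: prefix='0' (no match yet)
Bit 1: prefix='01' -> emit 'b', reset
Bit 2: prefix='1' (no match yet)
Bit 3: prefix='10' -> emit 'n', reset
Bit 4: prefix='0' (no match yet)
Bit 5: prefix='00' -> emit 'f', reset
Bit 6: prefix='1' (no match yet)
Bit 7: prefix='11' -> emit 'p', reset
Bit 8: prefix='1' (no match yet)
Bit 9: prefix='11' -> emit 'p', reset
Bit 10: prefix='1' (no match yet)
Bit 11: prefix='10' -> emit 'n', reset
Bit 12: prefix='1' (no match yet)
Bit 13: prefix='10' -> emit 'n', reset
Bit 14: prefix='1' (no match yet)
Bit 15: prefix='11' -> emit 'p', reset
Bit 16: prefix='0' (no match yet)
Bit 17: prefix='01' -> emit 'b', reset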